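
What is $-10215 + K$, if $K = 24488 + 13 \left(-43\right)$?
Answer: $13714$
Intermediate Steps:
$K = 23929$ ($K = 24488 - 559 = 23929$)
$-10215 + K = -10215 + 23929 = 13714$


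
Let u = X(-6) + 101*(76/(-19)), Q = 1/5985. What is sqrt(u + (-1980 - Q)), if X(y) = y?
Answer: I*sqrt(9512260415)/1995 ≈ 48.888*I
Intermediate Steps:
Q = 1/5985 ≈ 0.00016708
u = -410 (u = -6 + 101*(76/(-19)) = -6 + 101*(76*(-1/19)) = -6 + 101*(-4) = -6 - 404 = -410)
sqrt(u + (-1980 - Q)) = sqrt(-410 + (-1980 - 1*1/5985)) = sqrt(-410 + (-1980 - 1/5985)) = sqrt(-410 - 11850301/5985) = sqrt(-14304151/5985) = I*sqrt(9512260415)/1995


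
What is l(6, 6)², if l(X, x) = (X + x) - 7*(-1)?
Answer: 361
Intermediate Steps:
l(X, x) = 7 + X + x (l(X, x) = (X + x) + 7 = 7 + X + x)
l(6, 6)² = (7 + 6 + 6)² = 19² = 361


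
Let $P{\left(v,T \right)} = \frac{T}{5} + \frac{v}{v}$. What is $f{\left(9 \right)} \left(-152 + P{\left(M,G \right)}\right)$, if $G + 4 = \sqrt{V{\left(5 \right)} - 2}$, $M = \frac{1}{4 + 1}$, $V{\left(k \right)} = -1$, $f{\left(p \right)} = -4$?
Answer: $\frac{3036}{5} - \frac{4 i \sqrt{3}}{5} \approx 607.2 - 1.3856 i$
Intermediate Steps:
$M = \frac{1}{5} \approx 0.2$
$G = -4 + i \sqrt{3}$ ($G = -4 + \sqrt{-1 - 2} = -4 + \sqrt{-3} = -4 + i \sqrt{3} \approx -4.0 + 1.732 i$)
$P{\left(v,T \right)} = 1 + \frac{T}{5}$ ($P{\left(v,T \right)} = T \frac{1}{5} + 1 = \frac{T}{5} + 1 = 1 + \frac{T}{5}$)
$f{\left(9 \right)} \left(-152 + P{\left(M,G \right)}\right) = - 4 \left(-152 + \left(1 + \frac{-4 + i \sqrt{3}}{5}\right)\right) = - 4 \left(-152 + \left(1 - \left(\frac{4}{5} - \frac{i \sqrt{3}}{5}\right)\right)\right) = - 4 \left(-152 + \left(\frac{1}{5} + \frac{i \sqrt{3}}{5}\right)\right) = - 4 \left(- \frac{759}{5} + \frac{i \sqrt{3}}{5}\right) = \frac{3036}{5} - \frac{4 i \sqrt{3}}{5}$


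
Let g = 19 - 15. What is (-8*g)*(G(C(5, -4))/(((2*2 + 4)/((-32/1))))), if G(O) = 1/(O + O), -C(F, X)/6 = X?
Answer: 8/3 ≈ 2.6667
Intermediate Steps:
C(F, X) = -6*X
G(O) = 1/(2*O)
g = 4
(-8*g)*(G(C(5, -4))/(((2*2 + 4)/((-32/1))))) = (-8*4)*((1/(2*((-6*(-4)))))/(((2*2 + 4)/((-32/1))))) = -32*(1/2)/24/((4 + 4)/((-32*1))) = -32*(1/2)*(1/24)/(8/(-32)) = -2/(3*(8*(-1/32))) = -2/(3*(-1/4)) = -2*(-4)/3 = -32*(-1/12) = 8/3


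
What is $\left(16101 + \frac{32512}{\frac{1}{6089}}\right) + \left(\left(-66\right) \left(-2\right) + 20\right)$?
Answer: $197981821$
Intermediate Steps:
$\left(16101 + \frac{32512}{\frac{1}{6089}}\right) + \left(\left(-66\right) \left(-2\right) + 20\right) = \left(16101 + 32512 \frac{1}{\frac{1}{6089}}\right) + \left(132 + 20\right) = \left(16101 + 32512 \cdot 6089\right) + 152 = \left(16101 + 197965568\right) + 152 = 197981669 + 152 = 197981821$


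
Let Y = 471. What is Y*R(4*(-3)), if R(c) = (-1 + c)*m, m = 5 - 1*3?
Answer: -12246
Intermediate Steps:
m = 2 (m = 5 - 3 = 2)
R(c) = -2 + 2*c (R(c) = (-1 + c)*2 = -2 + 2*c)
Y*R(4*(-3)) = 471*(-2 + 2*(4*(-3))) = 471*(-2 + 2*(-12)) = 471*(-2 - 24) = 471*(-26) = -12246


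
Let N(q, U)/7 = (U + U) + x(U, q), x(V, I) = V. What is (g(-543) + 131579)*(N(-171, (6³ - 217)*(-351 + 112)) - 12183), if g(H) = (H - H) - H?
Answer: -946522008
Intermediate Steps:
g(H) = -H (g(H) = 0 - H = -H)
N(q, U) = 21*U (N(q, U) = 7*((U + U) + U) = 7*(2*U + U) = 7*(3*U) = 21*U)
(g(-543) + 131579)*(N(-171, (6³ - 217)*(-351 + 112)) - 12183) = (-1*(-543) + 131579)*(21*((6³ - 217)*(-351 + 112)) - 12183) = (543 + 131579)*(21*((216 - 217)*(-239)) - 12183) = 132122*(21*(-1*(-239)) - 12183) = 132122*(21*239 - 12183) = 132122*(5019 - 12183) = 132122*(-7164) = -946522008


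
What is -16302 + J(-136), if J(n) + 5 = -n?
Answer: -16171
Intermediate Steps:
J(n) = -5 - n
-16302 + J(-136) = -16302 + (-5 - 1*(-136)) = -16302 + (-5 + 136) = -16302 + 131 = -16171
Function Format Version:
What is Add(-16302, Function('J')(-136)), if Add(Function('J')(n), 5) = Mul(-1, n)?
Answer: -16171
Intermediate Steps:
Function('J')(n) = Add(-5, Mul(-1, n))
Add(-16302, Function('J')(-136)) = Add(-16302, Add(-5, Mul(-1, -136))) = Add(-16302, Add(-5, 136)) = Add(-16302, 131) = -16171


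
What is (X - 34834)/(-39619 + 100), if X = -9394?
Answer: 44228/39519 ≈ 1.1192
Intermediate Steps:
(X - 34834)/(-39619 + 100) = (-9394 - 34834)/(-39619 + 100) = -44228/(-39519) = -44228*(-1/39519) = 44228/39519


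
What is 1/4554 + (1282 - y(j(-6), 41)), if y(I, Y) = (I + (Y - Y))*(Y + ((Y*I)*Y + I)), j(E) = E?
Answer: -268795295/4554 ≈ -59024.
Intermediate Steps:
y(I, Y) = I*(I + Y + I*Y**2) (y(I, Y) = (I + 0)*(Y + ((I*Y)*Y + I)) = I*(Y + (I*Y**2 + I)) = I*(Y + (I + I*Y**2)) = I*(I + Y + I*Y**2))
1/4554 + (1282 - y(j(-6), 41)) = 1/4554 + (1282 - (-6)*(-6 + 41 - 6*41**2)) = 1/4554 + (1282 - (-6)*(-6 + 41 - 6*1681)) = 1/4554 + (1282 - (-6)*(-6 + 41 - 10086)) = 1/4554 + (1282 - (-6)*(-10051)) = 1/4554 + (1282 - 1*60306) = 1/4554 + (1282 - 60306) = 1/4554 - 59024 = -268795295/4554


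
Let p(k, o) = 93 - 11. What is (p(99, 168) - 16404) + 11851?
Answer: -4471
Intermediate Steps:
p(k, o) = 82
(p(99, 168) - 16404) + 11851 = (82 - 16404) + 11851 = -16322 + 11851 = -4471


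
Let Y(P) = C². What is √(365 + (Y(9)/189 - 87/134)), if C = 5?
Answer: √25975744158/8442 ≈ 19.091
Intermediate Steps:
Y(P) = 25 (Y(P) = 5² = 25)
√(365 + (Y(9)/189 - 87/134)) = √(365 + (25/189 - 87/134)) = √(365 - 13093/25326) = √(9230897/25326) = √25975744158/8442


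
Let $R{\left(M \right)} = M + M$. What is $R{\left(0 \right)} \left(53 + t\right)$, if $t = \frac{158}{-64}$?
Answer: $0$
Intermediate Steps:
$R{\left(M \right)} = 2 M$
$t = - \frac{79}{32}$ ($t = 158 \left(- \frac{1}{64}\right) = - \frac{79}{32} \approx -2.4688$)
$R{\left(0 \right)} \left(53 + t\right) = 2 \cdot 0 \left(53 - \frac{79}{32}\right) = 0 \cdot \frac{1617}{32} = 0$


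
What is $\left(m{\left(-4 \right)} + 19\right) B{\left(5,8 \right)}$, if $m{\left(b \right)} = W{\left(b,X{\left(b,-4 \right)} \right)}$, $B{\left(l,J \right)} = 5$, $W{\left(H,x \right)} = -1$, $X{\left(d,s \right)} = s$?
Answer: $90$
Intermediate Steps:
$m{\left(b \right)} = -1$
$\left(m{\left(-4 \right)} + 19\right) B{\left(5,8 \right)} = \left(-1 + 19\right) 5 = 18 \cdot 5 = 90$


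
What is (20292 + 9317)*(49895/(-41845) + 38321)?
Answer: 9495560998230/8369 ≈ 1.1346e+9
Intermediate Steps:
(20292 + 9317)*(49895/(-41845) + 38321) = 29609*(49895*(-1/41845) + 38321) = 29609*(-9979/8369 + 38321) = 29609*(320698470/8369) = 9495560998230/8369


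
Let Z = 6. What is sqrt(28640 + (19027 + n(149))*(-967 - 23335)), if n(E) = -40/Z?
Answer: I*sqrt(4159831506)/3 ≈ 21499.0*I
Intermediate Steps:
n(E) = -20/3 (n(E) = -40/6 = -4*5/3 = -20/3)
sqrt(28640 + (19027 + n(149))*(-967 - 23335)) = sqrt(28640 + (19027 - 20/3)*(-967 - 23335)) = sqrt(28640 + (57061/3)*(-24302)) = sqrt(28640 - 1386696422/3) = sqrt(-1386610502/3) = I*sqrt(4159831506)/3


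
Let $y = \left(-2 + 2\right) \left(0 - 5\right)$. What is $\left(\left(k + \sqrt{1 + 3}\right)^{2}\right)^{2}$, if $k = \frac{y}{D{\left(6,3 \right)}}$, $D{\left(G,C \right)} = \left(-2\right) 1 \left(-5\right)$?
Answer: $16$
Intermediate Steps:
$D{\left(G,C \right)} = 10$ ($D{\left(G,C \right)} = \left(-2\right) \left(-5\right) = 10$)
$y = 0$ ($y = 0 \left(-5\right) = 0$)
$k = 0$ ($k = \frac{0}{10} = 0 \cdot \frac{1}{10} = 0$)
$\left(\left(k + \sqrt{1 + 3}\right)^{2}\right)^{2} = \left(\left(0 + \sqrt{1 + 3}\right)^{2}\right)^{2} = \left(\left(0 + \sqrt{4}\right)^{2}\right)^{2} = \left(\left(0 + 2\right)^{2}\right)^{2} = \left(2^{2}\right)^{2} = 4^{2} = 16$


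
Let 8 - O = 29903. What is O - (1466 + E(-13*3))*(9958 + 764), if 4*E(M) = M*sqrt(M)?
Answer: -15748347 + 209079*I*sqrt(39)/2 ≈ -1.5748e+7 + 6.5285e+5*I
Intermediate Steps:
O = -29895 (O = 8 - 1*29903 = 8 - 29903 = -29895)
E(M) = M**(3/2)/4 (E(M) = (M*sqrt(M))/4 = M**(3/2)/4)
O - (1466 + E(-13*3))*(9958 + 764) = -29895 - (1466 + (-13*3)**(3/2)/4)*(9958 + 764) = -29895 - (1466 + (-39)**(3/2)/4)*10722 = -29895 - (1466 + (-39*I*sqrt(39))/4)*10722 = -29895 - (1466 - 39*I*sqrt(39)/4)*10722 = -29895 - (15718452 - 209079*I*sqrt(39)/2) = -29895 + (-15718452 + 209079*I*sqrt(39)/2) = -15748347 + 209079*I*sqrt(39)/2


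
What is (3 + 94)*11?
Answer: 1067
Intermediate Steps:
(3 + 94)*11 = 97*11 = 1067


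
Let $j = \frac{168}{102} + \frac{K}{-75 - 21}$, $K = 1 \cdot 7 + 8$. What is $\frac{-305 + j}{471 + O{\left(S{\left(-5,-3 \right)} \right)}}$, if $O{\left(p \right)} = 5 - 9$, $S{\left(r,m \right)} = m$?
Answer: $- \frac{165109}{254048} \approx -0.64991$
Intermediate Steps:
$O{\left(p \right)} = -4$ ($O{\left(p \right)} = 5 - 9 = -4$)
$K = 15$ ($K = 7 + 8 = 15$)
$j = \frac{811}{544}$ ($j = \frac{168}{102} + \frac{15}{-75 - 21} = 168 \cdot \frac{1}{102} + \frac{15}{-75 - 21} = \frac{28}{17} + \frac{15}{-96} = \frac{28}{17} + 15 \left(- \frac{1}{96}\right) = \frac{28}{17} - \frac{5}{32} = \frac{811}{544} \approx 1.4908$)
$\frac{-305 + j}{471 + O{\left(S{\left(-5,-3 \right)} \right)}} = \frac{-305 + \frac{811}{544}}{471 - 4} = - \frac{165109}{544 \cdot 467} = \left(- \frac{165109}{544}\right) \frac{1}{467} = - \frac{165109}{254048}$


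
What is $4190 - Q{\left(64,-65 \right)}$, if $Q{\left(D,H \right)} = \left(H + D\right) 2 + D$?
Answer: $4128$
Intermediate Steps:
$Q{\left(D,H \right)} = 2 H + 3 D$ ($Q{\left(D,H \right)} = \left(D + H\right) 2 + D = \left(2 D + 2 H\right) + D = 2 H + 3 D$)
$4190 - Q{\left(64,-65 \right)} = 4190 - \left(2 \left(-65\right) + 3 \cdot 64\right) = 4190 - \left(-130 + 192\right) = 4190 - 62 = 4128$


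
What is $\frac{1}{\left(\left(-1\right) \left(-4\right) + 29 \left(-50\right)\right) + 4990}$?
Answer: $\frac{1}{3544} \approx 0.00028217$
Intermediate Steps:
$\frac{1}{\left(\left(-1\right) \left(-4\right) + 29 \left(-50\right)\right) + 4990} = \frac{1}{\left(4 - 1450\right) + 4990} = \frac{1}{-1446 + 4990} = \frac{1}{3544}$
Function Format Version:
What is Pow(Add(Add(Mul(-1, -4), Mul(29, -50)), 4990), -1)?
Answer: Rational(1, 3544) ≈ 0.00028217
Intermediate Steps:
Pow(Add(Add(Mul(-1, -4), Mul(29, -50)), 4990), -1) = Pow(Add(Add(4, -1450), 4990), -1) = Pow(Add(-1446, 4990), -1) = Pow(3544, -1) = Rational(1, 3544)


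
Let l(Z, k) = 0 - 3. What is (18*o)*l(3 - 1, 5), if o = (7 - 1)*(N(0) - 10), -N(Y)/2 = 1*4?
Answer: 5832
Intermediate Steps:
N(Y) = -8 (N(Y) = -2*4 = -8)
l(Z, k) = -3
o = -108 (o = (7 - 1)*(-8 - 10) = 6*(-18) = -108)
(18*o)*l(3 - 1, 5) = (18*(-108))*(-3) = -1944*(-3) = 5832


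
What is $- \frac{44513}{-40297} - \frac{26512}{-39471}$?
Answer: $\frac{47886893}{26958693} \approx 1.7763$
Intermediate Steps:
$- \frac{44513}{-40297} - \frac{26512}{-39471} = \left(-44513\right) \left(- \frac{1}{40297}\right) - - \frac{26512}{39471} = \frac{44513}{40297} + \frac{26512}{39471} = \frac{47886893}{26958693}$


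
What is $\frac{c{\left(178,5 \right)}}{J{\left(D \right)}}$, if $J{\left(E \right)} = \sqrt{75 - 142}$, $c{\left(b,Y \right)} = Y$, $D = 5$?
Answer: $- \frac{5 i \sqrt{67}}{67} \approx - 0.61085 i$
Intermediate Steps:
$J{\left(E \right)} = i \sqrt{67}$ ($J{\left(E \right)} = \sqrt{-67} = i \sqrt{67}$)
$\frac{c{\left(178,5 \right)}}{J{\left(D \right)}} = \frac{5}{i \sqrt{67}} = 5 \left(- \frac{i \sqrt{67}}{67}\right) = - \frac{5 i \sqrt{67}}{67}$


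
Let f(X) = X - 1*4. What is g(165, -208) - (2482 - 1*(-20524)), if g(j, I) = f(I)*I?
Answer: 21090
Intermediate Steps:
f(X) = -4 + X (f(X) = X - 4 = -4 + X)
g(j, I) = I*(-4 + I) (g(j, I) = (-4 + I)*I = I*(-4 + I))
g(165, -208) - (2482 - 1*(-20524)) = -208*(-4 - 208) - (2482 - 1*(-20524)) = -208*(-212) - (2482 + 20524) = 44096 - 1*23006 = 44096 - 23006 = 21090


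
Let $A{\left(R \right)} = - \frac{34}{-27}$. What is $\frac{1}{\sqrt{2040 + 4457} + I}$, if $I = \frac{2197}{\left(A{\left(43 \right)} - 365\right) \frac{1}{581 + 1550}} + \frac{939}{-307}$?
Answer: $- \frac{117034235613976674}{1506678701549194378291} - \frac{9090508412209 \sqrt{6497}}{1506678701549194378291} \approx -7.8163 \cdot 10^{-5}$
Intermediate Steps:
$A{\left(R \right)} = \frac{34}{27}$ ($A{\left(R \right)} = \left(-34\right) \left(- \frac{1}{27}\right) = \frac{34}{27}$)
$I = - \frac{38816720142}{3015047}$ ($I = \frac{2197}{\left(\frac{34}{27} - 365\right) \frac{1}{581 + 1550}} + \frac{939}{-307} = \frac{2197}{\left(- \frac{9821}{27}\right) \frac{1}{2131}} + 939 \left(- \frac{1}{307}\right) = \frac{2197}{\left(- \frac{9821}{27}\right) \frac{1}{2131}} - \frac{939}{307} = \frac{2197}{- \frac{9821}{57537}} - \frac{939}{307} = 2197 \left(- \frac{57537}{9821}\right) - \frac{939}{307} = - \frac{126408789}{9821} - \frac{939}{307} = - \frac{38816720142}{3015047} \approx -12874.0$)
$\frac{1}{\sqrt{2040 + 4457} + I} = \frac{1}{\sqrt{2040 + 4457} - \frac{38816720142}{3015047}} = \frac{1}{\sqrt{6497} - \frac{38816720142}{3015047}} = \frac{1}{- \frac{38816720142}{3015047} + \sqrt{6497}}$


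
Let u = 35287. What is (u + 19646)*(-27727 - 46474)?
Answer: -4076083533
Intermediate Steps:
(u + 19646)*(-27727 - 46474) = (35287 + 19646)*(-27727 - 46474) = 54933*(-74201) = -4076083533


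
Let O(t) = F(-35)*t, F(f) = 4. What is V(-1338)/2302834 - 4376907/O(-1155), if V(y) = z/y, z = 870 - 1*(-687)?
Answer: 93653405230866/98854906535 ≈ 947.38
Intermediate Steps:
O(t) = 4*t
z = 1557 (z = 870 + 687 = 1557)
V(y) = 1557/y
V(-1338)/2302834 - 4376907/O(-1155) = (1557/(-1338))/2302834 - 4376907/(4*(-1155)) = (1557*(-1/1338))*(1/2302834) - 4376907/(-4620) = -519/446*1/2302834 - 4376907*(-1/4620) = -519/1027063964 + 1458969/1540 = 93653405230866/98854906535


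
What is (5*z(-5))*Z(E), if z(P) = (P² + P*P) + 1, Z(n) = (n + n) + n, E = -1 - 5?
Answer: -4590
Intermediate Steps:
E = -6
Z(n) = 3*n (Z(n) = 2*n + n = 3*n)
z(P) = 1 + 2*P² (z(P) = (P² + P²) + 1 = 2*P² + 1 = 1 + 2*P²)
(5*z(-5))*Z(E) = (5*(1 + 2*(-5)²))*(3*(-6)) = (5*(1 + 2*25))*(-18) = (5*(1 + 50))*(-18) = (5*51)*(-18) = 255*(-18) = -4590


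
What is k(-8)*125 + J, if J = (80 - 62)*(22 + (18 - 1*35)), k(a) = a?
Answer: -910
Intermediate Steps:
J = 90 (J = 18*(22 + (18 - 35)) = 18*(22 - 17) = 18*5 = 90)
k(-8)*125 + J = -8*125 + 90 = -1000 + 90 = -910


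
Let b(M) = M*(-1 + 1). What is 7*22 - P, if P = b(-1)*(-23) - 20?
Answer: 174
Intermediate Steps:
b(M) = 0 (b(M) = M*0 = 0)
P = -20 (P = 0*(-23) - 20 = 0 - 20 = -20)
7*22 - P = 7*22 - 1*(-20) = 154 + 20 = 174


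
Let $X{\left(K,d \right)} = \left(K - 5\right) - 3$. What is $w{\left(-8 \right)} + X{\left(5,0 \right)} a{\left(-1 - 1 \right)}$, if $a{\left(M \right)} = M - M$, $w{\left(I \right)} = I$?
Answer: $-8$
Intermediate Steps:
$a{\left(M \right)} = 0$
$X{\left(K,d \right)} = -8 + K$ ($X{\left(K,d \right)} = \left(-5 + K\right) - 3 = -8 + K$)
$w{\left(-8 \right)} + X{\left(5,0 \right)} a{\left(-1 - 1 \right)} = -8 + \left(-8 + 5\right) 0 = -8 - 0 = -8 + 0 = -8$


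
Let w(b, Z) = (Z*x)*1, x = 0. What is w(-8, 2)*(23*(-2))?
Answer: 0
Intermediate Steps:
w(b, Z) = 0 (w(b, Z) = (Z*0)*1 = 0*1 = 0)
w(-8, 2)*(23*(-2)) = 0*(23*(-2)) = 0*(-46) = 0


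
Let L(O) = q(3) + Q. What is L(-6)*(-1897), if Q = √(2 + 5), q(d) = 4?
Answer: -7588 - 1897*√7 ≈ -12607.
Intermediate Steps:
Q = √7 ≈ 2.6458
L(O) = 4 + √7
L(-6)*(-1897) = (4 + √7)*(-1897) = -7588 - 1897*√7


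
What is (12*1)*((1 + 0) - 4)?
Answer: -36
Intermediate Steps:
(12*1)*((1 + 0) - 4) = 12*(1 - 4) = 12*(-3) = -36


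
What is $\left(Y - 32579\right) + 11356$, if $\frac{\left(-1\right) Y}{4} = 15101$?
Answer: $-81627$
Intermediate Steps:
$Y = -60404$ ($Y = \left(-4\right) 15101 = -60404$)
$\left(Y - 32579\right) + 11356 = \left(-60404 - 32579\right) + 11356 = -92983 + 11356 = -81627$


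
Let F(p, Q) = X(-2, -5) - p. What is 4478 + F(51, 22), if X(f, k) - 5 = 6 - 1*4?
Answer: 4434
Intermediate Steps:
X(f, k) = 7 (X(f, k) = 5 + (6 - 1*4) = 5 + (6 - 4) = 5 + 2 = 7)
F(p, Q) = 7 - p
4478 + F(51, 22) = 4478 + (7 - 1*51) = 4478 + (7 - 51) = 4478 - 44 = 4434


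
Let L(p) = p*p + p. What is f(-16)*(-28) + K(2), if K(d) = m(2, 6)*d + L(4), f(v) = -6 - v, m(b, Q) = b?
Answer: -256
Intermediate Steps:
L(p) = p + p² (L(p) = p² + p = p + p²)
K(d) = 20 + 2*d (K(d) = 2*d + 4*(1 + 4) = 2*d + 4*5 = 2*d + 20 = 20 + 2*d)
f(-16)*(-28) + K(2) = (-6 - 1*(-16))*(-28) + (20 + 2*2) = (-6 + 16)*(-28) + (20 + 4) = 10*(-28) + 24 = -280 + 24 = -256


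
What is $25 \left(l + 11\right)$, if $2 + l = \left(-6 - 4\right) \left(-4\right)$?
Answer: $1225$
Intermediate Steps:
$l = 38$ ($l = -2 + \left(-6 - 4\right) \left(-4\right) = -2 - -40 = -2 + 40 = 38$)
$25 \left(l + 11\right) = 25 \left(38 + 11\right) = 25 \cdot 49 = 1225$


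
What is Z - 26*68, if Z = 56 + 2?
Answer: -1710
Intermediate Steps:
Z = 58
Z - 26*68 = 58 - 26*68 = 58 - 1768 = -1710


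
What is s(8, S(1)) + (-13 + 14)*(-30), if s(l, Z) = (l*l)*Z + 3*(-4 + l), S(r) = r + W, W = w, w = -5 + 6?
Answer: 110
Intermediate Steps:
w = 1
W = 1
S(r) = 1 + r (S(r) = r + 1 = 1 + r)
s(l, Z) = -12 + 3*l + Z*l² (s(l, Z) = l²*Z + (-12 + 3*l) = Z*l² + (-12 + 3*l) = -12 + 3*l + Z*l²)
s(8, S(1)) + (-13 + 14)*(-30) = (-12 + 3*8 + (1 + 1)*8²) + (-13 + 14)*(-30) = (-12 + 24 + 2*64) + 1*(-30) = (-12 + 24 + 128) - 30 = 140 - 30 = 110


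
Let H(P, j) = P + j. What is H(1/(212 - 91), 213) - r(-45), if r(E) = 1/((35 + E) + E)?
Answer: 128881/605 ≈ 213.03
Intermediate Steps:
r(E) = 1/(35 + 2*E)
H(1/(212 - 91), 213) - r(-45) = (1/(212 - 91) + 213) - 1/(35 + 2*(-45)) = (1/121 + 213) - 1/(35 - 90) = (1/121 + 213) - 1/(-55) = 25774/121 - 1*(-1/55) = 25774/121 + 1/55 = 128881/605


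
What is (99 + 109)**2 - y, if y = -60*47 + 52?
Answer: 46032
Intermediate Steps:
y = -2768 (y = -2820 + 52 = -2768)
(99 + 109)**2 - y = (99 + 109)**2 - 1*(-2768) = 208**2 + 2768 = 43264 + 2768 = 46032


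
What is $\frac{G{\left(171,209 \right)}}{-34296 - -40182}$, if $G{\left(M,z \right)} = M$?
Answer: $\frac{19}{654} \approx 0.029052$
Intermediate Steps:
$\frac{G{\left(171,209 \right)}}{-34296 - -40182} = \frac{171}{-34296 - -40182} = \frac{171}{-34296 + 40182} = \frac{171}{5886} = 171 \cdot \frac{1}{5886} = \frac{19}{654}$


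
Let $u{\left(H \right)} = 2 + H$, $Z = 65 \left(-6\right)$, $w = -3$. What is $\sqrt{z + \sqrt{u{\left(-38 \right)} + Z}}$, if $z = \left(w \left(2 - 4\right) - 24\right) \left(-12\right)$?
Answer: $\sqrt{216 + i \sqrt{426}} \approx 14.714 + 0.70138 i$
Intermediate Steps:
$Z = -390$
$z = 216$ ($z = \left(- 3 \left(2 - 4\right) - 24\right) \left(-12\right) = \left(\left(-3\right) \left(-2\right) - 24\right) \left(-12\right) = \left(6 - 24\right) \left(-12\right) = \left(-18\right) \left(-12\right) = 216$)
$\sqrt{z + \sqrt{u{\left(-38 \right)} + Z}} = \sqrt{216 + \sqrt{\left(2 - 38\right) - 390}} = \sqrt{216 + \sqrt{-36 - 390}} = \sqrt{216 + \sqrt{-426}} = \sqrt{216 + i \sqrt{426}}$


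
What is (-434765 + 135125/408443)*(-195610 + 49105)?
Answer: 26015857698233850/408443 ≈ 6.3695e+10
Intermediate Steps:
(-434765 + 135125/408443)*(-195610 + 49105) = (-434765 + 135125*(1/408443))*(-146505) = (-434765 + 135125/408443)*(-146505) = -177576585770/408443*(-146505) = 26015857698233850/408443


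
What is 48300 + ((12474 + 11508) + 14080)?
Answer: 86362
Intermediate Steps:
48300 + ((12474 + 11508) + 14080) = 48300 + (23982 + 14080) = 48300 + 38062 = 86362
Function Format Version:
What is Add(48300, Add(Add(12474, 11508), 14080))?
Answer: 86362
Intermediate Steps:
Add(48300, Add(Add(12474, 11508), 14080)) = Add(48300, Add(23982, 14080)) = Add(48300, 38062) = 86362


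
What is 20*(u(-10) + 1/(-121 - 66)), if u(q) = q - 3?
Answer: -48640/187 ≈ -260.11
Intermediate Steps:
u(q) = -3 + q
20*(u(-10) + 1/(-121 - 66)) = 20*((-3 - 10) + 1/(-121 - 66)) = 20*(-13 + 1/(-187)) = 20*(-13 - 1/187) = 20*(-2432/187) = -48640/187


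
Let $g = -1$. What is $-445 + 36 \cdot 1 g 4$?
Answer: $-589$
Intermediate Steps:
$-445 + 36 \cdot 1 g 4 = -445 + 36 \cdot 1 \left(-1\right) 4 = -445 + 36 \left(\left(-1\right) 4\right) = -445 + 36 \left(-4\right) = -445 - 144 = -589$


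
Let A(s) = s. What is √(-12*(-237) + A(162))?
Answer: 3*√334 ≈ 54.827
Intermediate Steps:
√(-12*(-237) + A(162)) = √(-12*(-237) + 162) = √(2844 + 162) = √3006 = 3*√334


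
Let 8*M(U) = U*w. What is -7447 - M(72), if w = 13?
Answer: -7564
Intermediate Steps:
M(U) = 13*U/8 (M(U) = (U*13)/8 = (13*U)/8 = 13*U/8)
-7447 - M(72) = -7447 - 13*72/8 = -7447 - 1*117 = -7447 - 117 = -7564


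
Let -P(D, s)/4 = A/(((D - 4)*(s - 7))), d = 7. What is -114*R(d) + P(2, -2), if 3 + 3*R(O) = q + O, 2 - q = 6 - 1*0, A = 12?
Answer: -8/3 ≈ -2.6667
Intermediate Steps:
q = -4 (q = 2 - (6 - 1*0) = 2 - (6 + 0) = 2 - 1*6 = 2 - 6 = -4)
R(O) = -7/3 + O/3 (R(O) = -1 + (-4 + O)/3 = -1 + (-4/3 + O/3) = -7/3 + O/3)
P(D, s) = -48/((-7 + s)*(-4 + D)) (P(D, s) = -48/((D - 4)*(s - 7)) = -48/((-4 + D)*(-7 + s)) = -48/((-7 + s)*(-4 + D)))
-114*R(d) + P(2, -2) = -114*(-7/3 + (⅓)*7) - 48/(28 - 7*2 - 4*(-2) + 2*(-2)) = -114*(-7/3 + 7/3) - 48/(28 - 14 + 8 - 4) = -114*0 - 48/18 = 0 - 48*1/18 = 0 - 8/3 = -8/3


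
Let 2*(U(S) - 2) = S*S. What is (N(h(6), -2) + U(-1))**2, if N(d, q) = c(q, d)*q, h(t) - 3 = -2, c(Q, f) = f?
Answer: 1/4 ≈ 0.25000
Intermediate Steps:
U(S) = 2 + S**2/2 (U(S) = 2 + (S*S)/2 = 2 + S**2/2)
h(t) = 1 (h(t) = 3 - 2 = 1)
N(d, q) = d*q
(N(h(6), -2) + U(-1))**2 = (1*(-2) + (2 + (1/2)*(-1)**2))**2 = (-2 + (2 + (1/2)*1))**2 = (-2 + (2 + 1/2))**2 = (-2 + 5/2)**2 = (1/2)**2 = 1/4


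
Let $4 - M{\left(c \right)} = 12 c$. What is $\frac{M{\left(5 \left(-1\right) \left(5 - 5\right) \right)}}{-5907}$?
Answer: $- \frac{4}{5907} \approx -0.00067716$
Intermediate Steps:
$M{\left(c \right)} = 4 - 12 c$
$\frac{M{\left(5 \left(-1\right) \left(5 - 5\right) \right)}}{-5907} = \frac{4 - 12 \cdot 5 \left(-1\right) \left(5 - 5\right)}{-5907} = \left(4 - 12 \left(\left(-5\right) 0\right)\right) \left(- \frac{1}{5907}\right) = \left(4 - 0\right) \left(- \frac{1}{5907}\right) = \left(4 + 0\right) \left(- \frac{1}{5907}\right) = 4 \left(- \frac{1}{5907}\right) = - \frac{4}{5907}$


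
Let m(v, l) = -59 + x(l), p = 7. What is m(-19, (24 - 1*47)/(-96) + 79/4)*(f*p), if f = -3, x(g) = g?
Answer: 26215/32 ≈ 819.22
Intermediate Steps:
m(v, l) = -59 + l
m(-19, (24 - 1*47)/(-96) + 79/4)*(f*p) = (-59 + ((24 - 1*47)/(-96) + 79/4))*(-3*7) = (-59 + ((24 - 47)*(-1/96) + 79*(¼)))*(-21) = (-59 + (-23*(-1/96) + 79/4))*(-21) = (-59 + (23/96 + 79/4))*(-21) = (-59 + 1919/96)*(-21) = -3745/96*(-21) = 26215/32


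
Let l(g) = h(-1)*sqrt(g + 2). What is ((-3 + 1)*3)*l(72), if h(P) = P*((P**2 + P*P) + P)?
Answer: 6*sqrt(74) ≈ 51.614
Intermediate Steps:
h(P) = P*(P + 2*P**2) (h(P) = P*((P**2 + P**2) + P) = P*(2*P**2 + P) = P*(P + 2*P**2))
l(g) = -sqrt(2 + g) (l(g) = ((-1)**2*(1 + 2*(-1)))*sqrt(g + 2) = (1*(1 - 2))*sqrt(2 + g) = (1*(-1))*sqrt(2 + g) = -sqrt(2 + g))
((-3 + 1)*3)*l(72) = ((-3 + 1)*3)*(-sqrt(2 + 72)) = (-2*3)*(-sqrt(74)) = -(-6)*sqrt(74) = 6*sqrt(74)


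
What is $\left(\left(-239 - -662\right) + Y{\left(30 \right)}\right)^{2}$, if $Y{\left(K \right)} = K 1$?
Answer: $205209$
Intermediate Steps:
$Y{\left(K \right)} = K$
$\left(\left(-239 - -662\right) + Y{\left(30 \right)}\right)^{2} = \left(\left(-239 - -662\right) + 30\right)^{2} = \left(\left(-239 + 662\right) + 30\right)^{2} = \left(423 + 30\right)^{2} = 453^{2} = 205209$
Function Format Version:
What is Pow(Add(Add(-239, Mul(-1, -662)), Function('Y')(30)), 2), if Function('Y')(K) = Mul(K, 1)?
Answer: 205209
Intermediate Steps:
Function('Y')(K) = K
Pow(Add(Add(-239, Mul(-1, -662)), Function('Y')(30)), 2) = Pow(Add(Add(-239, Mul(-1, -662)), 30), 2) = Pow(Add(Add(-239, 662), 30), 2) = Pow(Add(423, 30), 2) = Pow(453, 2) = 205209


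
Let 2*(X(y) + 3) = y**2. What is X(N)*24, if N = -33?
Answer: 12996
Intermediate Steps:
X(y) = -3 + y**2/2
X(N)*24 = (-3 + (1/2)*(-33)**2)*24 = (-3 + (1/2)*1089)*24 = (-3 + 1089/2)*24 = (1083/2)*24 = 12996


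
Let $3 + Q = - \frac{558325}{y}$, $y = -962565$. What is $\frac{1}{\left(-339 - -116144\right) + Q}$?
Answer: $\frac{192513}{22293502091} \approx 8.6354 \cdot 10^{-6}$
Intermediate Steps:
$Q = - \frac{465874}{192513}$ ($Q = -3 - \frac{558325}{-962565} = -3 - - \frac{111665}{192513} = -3 + \frac{111665}{192513} = - \frac{465874}{192513} \approx -2.42$)
$\frac{1}{\left(-339 - -116144\right) + Q} = \frac{1}{\left(-339 - -116144\right) - \frac{465874}{192513}} = \frac{1}{\left(-339 + 116144\right) - \frac{465874}{192513}} = \frac{1}{115805 - \frac{465874}{192513}} = \frac{1}{\frac{22293502091}{192513}} = \frac{192513}{22293502091}$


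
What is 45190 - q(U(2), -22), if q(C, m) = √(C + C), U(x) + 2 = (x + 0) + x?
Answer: 45188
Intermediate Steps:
U(x) = -2 + 2*x (U(x) = -2 + ((x + 0) + x) = -2 + (x + x) = -2 + 2*x)
q(C, m) = √2*√C (q(C, m) = √(2*C) = √2*√C)
45190 - q(U(2), -22) = 45190 - √2*√(-2 + 2*2) = 45190 - √2*√(-2 + 4) = 45190 - √2*√2 = 45190 - 1*2 = 45190 - 2 = 45188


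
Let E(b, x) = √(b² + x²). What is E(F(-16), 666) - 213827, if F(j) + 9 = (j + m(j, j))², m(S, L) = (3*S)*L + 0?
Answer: -213827 + √319785038581 ≈ 3.5167e+5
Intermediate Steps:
m(S, L) = 3*L*S (m(S, L) = 3*L*S + 0 = 3*L*S)
F(j) = -9 + (j + 3*j²)² (F(j) = -9 + (j + 3*j*j)² = -9 + (j + 3*j²)²)
E(F(-16), 666) - 213827 = √((-9 + (-16)²*(1 + 3*(-16))²)² + 666²) - 213827 = √((-9 + 256*(1 - 48)²)² + 443556) - 213827 = √((-9 + 256*(-47)²)² + 443556) - 213827 = √((-9 + 256*2209)² + 443556) - 213827 = √((-9 + 565504)² + 443556) - 213827 = √(565495² + 443556) - 213827 = √(319784595025 + 443556) - 213827 = √319785038581 - 213827 = -213827 + √319785038581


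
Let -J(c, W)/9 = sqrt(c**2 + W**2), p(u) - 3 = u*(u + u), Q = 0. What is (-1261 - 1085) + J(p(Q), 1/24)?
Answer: -2346 - 3*sqrt(5185)/8 ≈ -2373.0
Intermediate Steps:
p(u) = 3 + 2*u**2 (p(u) = 3 + u*(u + u) = 3 + u*(2*u) = 3 + 2*u**2)
J(c, W) = -9*sqrt(W**2 + c**2) (J(c, W) = -9*sqrt(c**2 + W**2) = -9*sqrt(W**2 + c**2))
(-1261 - 1085) + J(p(Q), 1/24) = (-1261 - 1085) - 9*sqrt((1/24)**2 + (3 + 2*0**2)**2) = -2346 - 9*sqrt((1/24)**2 + (3 + 2*0)**2) = -2346 - 9*sqrt(1/576 + (3 + 0)**2) = -2346 - 9*sqrt(1/576 + 3**2) = -2346 - 9*sqrt(1/576 + 9) = -2346 - 3*sqrt(5185)/8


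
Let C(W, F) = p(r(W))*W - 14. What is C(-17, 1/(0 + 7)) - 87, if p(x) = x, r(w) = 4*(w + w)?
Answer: 2211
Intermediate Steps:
r(w) = 8*w (r(w) = 4*(2*w) = 8*w)
C(W, F) = -14 + 8*W**2 (C(W, F) = (8*W)*W - 14 = 8*W**2 - 14 = -14 + 8*W**2)
C(-17, 1/(0 + 7)) - 87 = (-14 + 8*(-17)**2) - 87 = (-14 + 8*289) - 87 = (-14 + 2312) - 87 = 2298 - 87 = 2211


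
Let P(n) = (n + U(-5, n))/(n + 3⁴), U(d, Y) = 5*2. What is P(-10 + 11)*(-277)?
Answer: -3047/82 ≈ -37.159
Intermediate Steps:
U(d, Y) = 10
P(n) = (10 + n)/(81 + n) (P(n) = (n + 10)/(n + 3⁴) = (10 + n)/(n + 81) = (10 + n)/(81 + n))
P(-10 + 11)*(-277) = ((10 + (-10 + 11))/(81 + (-10 + 11)))*(-277) = ((10 + 1)/(81 + 1))*(-277) = (11/82)*(-277) = -3047/82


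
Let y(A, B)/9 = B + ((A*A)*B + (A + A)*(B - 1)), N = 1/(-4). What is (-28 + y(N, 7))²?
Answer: 36481/256 ≈ 142.50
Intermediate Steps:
N = -¼ ≈ -0.25000
y(A, B) = 9*B + 9*B*A² + 18*A*(-1 + B) (y(A, B) = 9*(B + ((A*A)*B + (A + A)*(B - 1))) = 9*(B + (A²*B + (2*A)*(-1 + B))) = 9*(B + (B*A² + 2*A*(-1 + B))) = 9*(B + B*A² + 2*A*(-1 + B)) = 9*B + 9*B*A² + 18*A*(-1 + B))
(-28 + y(N, 7))² = (-28 + (-18*(-¼) + 9*7 + 9*7*(-¼)² + 18*(-¼)*7))² = (-28 + (9/2 + 63 + 9*7*(1/16) - 63/2))² = (-28 + (9/2 + 63 + 63/16 - 63/2))² = (-28 + 639/16)² = (191/16)² = 36481/256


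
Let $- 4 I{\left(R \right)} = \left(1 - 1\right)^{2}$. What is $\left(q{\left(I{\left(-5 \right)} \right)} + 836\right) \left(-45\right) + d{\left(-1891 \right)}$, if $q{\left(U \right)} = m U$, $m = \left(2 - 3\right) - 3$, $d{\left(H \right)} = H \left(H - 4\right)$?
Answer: $3545825$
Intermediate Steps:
$I{\left(R \right)} = 0$ ($I{\left(R \right)} = - \frac{\left(1 - 1\right)^{2}}{4} = - \frac{0^{2}}{4} = \left(- \frac{1}{4}\right) 0 = 0$)
$d{\left(H \right)} = H \left(-4 + H\right)$
$m = -4$ ($m = -1 - 3 = -4$)
$q{\left(U \right)} = - 4 U$
$\left(q{\left(I{\left(-5 \right)} \right)} + 836\right) \left(-45\right) + d{\left(-1891 \right)} = \left(\left(-4\right) 0 + 836\right) \left(-45\right) - 1891 \left(-4 - 1891\right) = \left(0 + 836\right) \left(-45\right) - -3583445 = 836 \left(-45\right) + 3583445 = -37620 + 3583445 = 3545825$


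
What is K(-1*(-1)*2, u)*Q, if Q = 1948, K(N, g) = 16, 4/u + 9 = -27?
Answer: 31168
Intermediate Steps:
u = -⅑ (u = 4/(-9 - 27) = 4/(-36) = 4*(-1/36) = -⅑ ≈ -0.11111)
K(-1*(-1)*2, u)*Q = 16*1948 = 31168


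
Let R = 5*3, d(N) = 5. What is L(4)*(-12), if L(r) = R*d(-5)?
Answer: -900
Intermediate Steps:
R = 15
L(r) = 75 (L(r) = 15*5 = 75)
L(4)*(-12) = 75*(-12) = -900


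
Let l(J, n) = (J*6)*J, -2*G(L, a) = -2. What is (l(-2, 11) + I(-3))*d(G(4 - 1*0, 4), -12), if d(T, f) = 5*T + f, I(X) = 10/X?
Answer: -434/3 ≈ -144.67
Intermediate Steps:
G(L, a) = 1 (G(L, a) = -½*(-2) = 1)
l(J, n) = 6*J² (l(J, n) = (6*J)*J = 6*J²)
d(T, f) = f + 5*T
(l(-2, 11) + I(-3))*d(G(4 - 1*0, 4), -12) = (6*(-2)² + 10/(-3))*(-12 + 5*1) = (6*4 + 10*(-⅓))*(-12 + 5) = (24 - 10/3)*(-7) = (62/3)*(-7) = -434/3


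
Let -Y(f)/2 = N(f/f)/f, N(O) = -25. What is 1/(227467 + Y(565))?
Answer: 113/25703781 ≈ 4.3962e-6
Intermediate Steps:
Y(f) = 50/f (Y(f) = -(-50)/f = 50/f)
1/(227467 + Y(565)) = 1/(227467 + 50/565) = 1/(227467 + 50*(1/565)) = 1/(227467 + 10/113) = 1/(25703781/113) = 113/25703781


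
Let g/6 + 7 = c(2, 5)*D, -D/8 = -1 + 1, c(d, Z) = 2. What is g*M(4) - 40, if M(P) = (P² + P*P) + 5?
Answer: -1594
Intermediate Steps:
D = 0 (D = -8*(-1 + 1) = -8*0 = 0)
g = -42 (g = -42 + 6*(2*0) = -42 + 6*0 = -42 + 0 = -42)
M(P) = 5 + 2*P² (M(P) = (P² + P²) + 5 = 2*P² + 5 = 5 + 2*P²)
g*M(4) - 40 = -42*(5 + 2*4²) - 40 = -42*(5 + 2*16) - 40 = -42*(5 + 32) - 40 = -42*37 - 40 = -1554 - 40 = -1594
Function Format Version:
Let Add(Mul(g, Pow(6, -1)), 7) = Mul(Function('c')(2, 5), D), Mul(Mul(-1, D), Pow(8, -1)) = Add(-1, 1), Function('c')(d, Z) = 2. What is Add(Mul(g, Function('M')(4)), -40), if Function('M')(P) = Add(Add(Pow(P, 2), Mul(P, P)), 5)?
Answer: -1594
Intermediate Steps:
D = 0 (D = Mul(-8, Add(-1, 1)) = Mul(-8, 0) = 0)
g = -42 (g = Add(-42, Mul(6, Mul(2, 0))) = Add(-42, Mul(6, 0)) = Add(-42, 0) = -42)
Function('M')(P) = Add(5, Mul(2, Pow(P, 2))) (Function('M')(P) = Add(Add(Pow(P, 2), Pow(P, 2)), 5) = Add(Mul(2, Pow(P, 2)), 5) = Add(5, Mul(2, Pow(P, 2))))
Add(Mul(g, Function('M')(4)), -40) = Add(Mul(-42, Add(5, Mul(2, Pow(4, 2)))), -40) = Add(Mul(-42, Add(5, Mul(2, 16))), -40) = Add(Mul(-42, Add(5, 32)), -40) = Add(Mul(-42, 37), -40) = Add(-1554, -40) = -1594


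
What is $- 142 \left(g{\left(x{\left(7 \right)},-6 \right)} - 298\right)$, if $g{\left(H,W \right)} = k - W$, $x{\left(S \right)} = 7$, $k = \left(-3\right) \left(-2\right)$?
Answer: $40612$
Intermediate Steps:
$k = 6$
$g{\left(H,W \right)} = 6 - W$
$- 142 \left(g{\left(x{\left(7 \right)},-6 \right)} - 298\right) = - 142 \left(\left(6 - -6\right) - 298\right) = - 142 \left(\left(6 + 6\right) - 298\right) = - 142 \left(12 - 298\right) = \left(-142\right) \left(-286\right) = 40612$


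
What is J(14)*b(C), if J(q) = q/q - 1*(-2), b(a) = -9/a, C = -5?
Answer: 27/5 ≈ 5.4000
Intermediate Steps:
J(q) = 3 (J(q) = 1 + 2 = 3)
J(14)*b(C) = 3*(-9/(-5)) = 3*(-9*(-⅕)) = 3*(9/5) = 27/5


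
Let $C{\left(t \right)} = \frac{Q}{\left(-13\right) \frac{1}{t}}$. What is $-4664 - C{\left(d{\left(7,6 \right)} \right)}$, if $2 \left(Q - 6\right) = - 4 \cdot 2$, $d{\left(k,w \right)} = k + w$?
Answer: $-4662$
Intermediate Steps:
$Q = 2$ ($Q = 6 + \frac{\left(-1\right) 4 \cdot 2}{2} = 6 + \frac{\left(-1\right) 8}{2} = 6 + \frac{1}{2} \left(-8\right) = 6 - 4 = 2$)
$C{\left(t \right)} = - \frac{2 t}{13}$ ($C{\left(t \right)} = \frac{2}{\left(-13\right) \frac{1}{t}} = 2 \left(- \frac{t}{13}\right) = - \frac{2 t}{13}$)
$-4664 - C{\left(d{\left(7,6 \right)} \right)} = -4664 - - \frac{2 \left(7 + 6\right)}{13} = -4664 - \left(- \frac{2}{13}\right) 13 = -4664 - -2 = -4664 + 2 = -4662$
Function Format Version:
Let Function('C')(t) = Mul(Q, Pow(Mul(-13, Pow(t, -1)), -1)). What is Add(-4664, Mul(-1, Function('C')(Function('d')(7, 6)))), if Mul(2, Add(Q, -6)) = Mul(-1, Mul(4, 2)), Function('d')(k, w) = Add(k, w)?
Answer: -4662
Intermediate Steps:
Q = 2 (Q = Add(6, Mul(Rational(1, 2), Mul(-1, Mul(4, 2)))) = Add(6, Mul(Rational(1, 2), Mul(-1, 8))) = Add(6, Mul(Rational(1, 2), -8)) = Add(6, -4) = 2)
Function('C')(t) = Mul(Rational(-2, 13), t) (Function('C')(t) = Mul(2, Pow(Mul(-13, Pow(t, -1)), -1)) = Mul(2, Mul(Rational(-1, 13), t)) = Mul(Rational(-2, 13), t))
Add(-4664, Mul(-1, Function('C')(Function('d')(7, 6)))) = Add(-4664, Mul(-1, Mul(Rational(-2, 13), Add(7, 6)))) = Add(-4664, Mul(-1, Mul(Rational(-2, 13), 13))) = Add(-4664, Mul(-1, -2)) = Add(-4664, 2) = -4662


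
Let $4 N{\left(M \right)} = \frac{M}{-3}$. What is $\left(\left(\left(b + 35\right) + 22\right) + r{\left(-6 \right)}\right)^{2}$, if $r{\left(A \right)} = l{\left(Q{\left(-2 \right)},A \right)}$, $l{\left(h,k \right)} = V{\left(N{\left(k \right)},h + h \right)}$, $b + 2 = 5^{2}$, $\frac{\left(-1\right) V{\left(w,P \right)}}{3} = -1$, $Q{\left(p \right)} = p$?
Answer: $6889$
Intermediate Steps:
$N{\left(M \right)} = - \frac{M}{12}$ ($N{\left(M \right)} = \frac{M \frac{1}{-3}}{4} = \frac{M \left(- \frac{1}{3}\right)}{4} = \frac{\left(- \frac{1}{3}\right) M}{4} = - \frac{M}{12}$)
$V{\left(w,P \right)} = 3$ ($V{\left(w,P \right)} = \left(-3\right) \left(-1\right) = 3$)
$b = 23$ ($b = -2 + 5^{2} = -2 + 25 = 23$)
$l{\left(h,k \right)} = 3$
$r{\left(A \right)} = 3$
$\left(\left(\left(b + 35\right) + 22\right) + r{\left(-6 \right)}\right)^{2} = \left(\left(\left(23 + 35\right) + 22\right) + 3\right)^{2} = \left(\left(58 + 22\right) + 3\right)^{2} = \left(80 + 3\right)^{2} = 83^{2} = 6889$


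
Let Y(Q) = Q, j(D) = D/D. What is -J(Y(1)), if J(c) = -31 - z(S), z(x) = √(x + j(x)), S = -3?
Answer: 31 + I*√2 ≈ 31.0 + 1.4142*I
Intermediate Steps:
j(D) = 1
z(x) = √(1 + x) (z(x) = √(x + 1) = √(1 + x))
J(c) = -31 - I*√2 (J(c) = -31 - √(1 - 3) = -31 - √(-2) = -31 - I*√2)
-J(Y(1)) = -(-31 - I*√2) = 31 + I*√2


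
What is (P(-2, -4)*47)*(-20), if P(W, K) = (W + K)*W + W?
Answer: -9400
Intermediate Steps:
P(W, K) = W + W*(K + W) (P(W, K) = (K + W)*W + W = W*(K + W) + W = W + W*(K + W))
(P(-2, -4)*47)*(-20) = (-2*(1 - 4 - 2)*47)*(-20) = (-2*(-5)*47)*(-20) = (10*47)*(-20) = 470*(-20) = -9400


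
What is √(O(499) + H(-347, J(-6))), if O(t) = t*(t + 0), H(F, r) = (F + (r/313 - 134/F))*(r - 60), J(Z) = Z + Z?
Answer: √3231727345056409/108611 ≈ 523.41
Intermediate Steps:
J(Z) = 2*Z
H(F, r) = (-60 + r)*(F - 134/F + r/313) (H(F, r) = (F + (r*(1/313) - 134/F))*(-60 + r) = (F + (r/313 - 134/F))*(-60 + r) = (F + (-134/F + r/313))*(-60 + r) = (F - 134/F + r/313)*(-60 + r) = (-60 + r)*(F - 134/F + r/313))
O(t) = t² (O(t) = t*t = t²)
√(O(499) + H(-347, J(-6))) = √(499² + (1/313)*(2516520 - 83884*(-6) - 347*((2*(-6))² - 18780*(-347) - 120*(-6) + 313*(-347)*(2*(-6))))/(-347)) = √(249001 + (1/313)*(-1/347)*(2516520 - 41942*(-12) - 347*((-12)² + 6516660 - 60*(-12) + 313*(-347)*(-12)))) = √(249001 + (1/313)*(-1/347)*(2516520 + 503304 - 347*(144 + 6516660 + 720 + 1303332))) = √(249001 + (1/313)*(-1/347)*(2516520 + 503304 - 347*7820856)) = √(249001 + (1/313)*(-1/347)*(2516520 + 503304 - 2713837032)) = √(249001 + (1/313)*(-1/347)*(-2710817208)) = √(249001 + 2710817208/108611) = √(29755064819/108611) = √3231727345056409/108611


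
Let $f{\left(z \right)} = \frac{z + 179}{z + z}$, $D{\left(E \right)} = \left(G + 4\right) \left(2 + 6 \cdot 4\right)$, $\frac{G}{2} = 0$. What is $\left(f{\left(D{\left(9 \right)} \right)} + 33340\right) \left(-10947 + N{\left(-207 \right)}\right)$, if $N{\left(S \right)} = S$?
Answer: $- \frac{2975116287}{8} \approx -3.7189 \cdot 10^{8}$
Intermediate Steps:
$G = 0$ ($G = 2 \cdot 0 = 0$)
$D{\left(E \right)} = 104$ ($D{\left(E \right)} = \left(0 + 4\right) \left(2 + 6 \cdot 4\right) = 4 \left(2 + 24\right) = 4 \cdot 26 = 104$)
$f{\left(z \right)} = \frac{179 + z}{2 z}$
$\left(f{\left(D{\left(9 \right)} \right)} + 33340\right) \left(-10947 + N{\left(-207 \right)}\right) = \left(\frac{179 + 104}{2 \cdot 104} + 33340\right) \left(-10947 - 207\right) = \left(\frac{1}{2} \cdot \frac{1}{104} \cdot 283 + 33340\right) \left(-11154\right) = \left(\frac{283}{208} + 33340\right) \left(-11154\right) = \frac{6935003}{208} \left(-11154\right) = - \frac{2975116287}{8}$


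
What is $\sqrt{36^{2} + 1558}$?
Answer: $\sqrt{2854} \approx 53.423$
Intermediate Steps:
$\sqrt{36^{2} + 1558} = \sqrt{1296 + 1558} = \sqrt{2854}$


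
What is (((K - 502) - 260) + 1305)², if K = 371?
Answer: 835396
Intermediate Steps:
(((K - 502) - 260) + 1305)² = (((371 - 502) - 260) + 1305)² = ((-131 - 260) + 1305)² = (-391 + 1305)² = 914² = 835396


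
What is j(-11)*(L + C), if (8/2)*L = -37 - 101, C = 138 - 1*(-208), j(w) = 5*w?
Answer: -34265/2 ≈ -17133.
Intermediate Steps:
C = 346 (C = 138 + 208 = 346)
L = -69/2 (L = (-37 - 101)/4 = (1/4)*(-138) = -69/2 ≈ -34.500)
j(-11)*(L + C) = (5*(-11))*(-69/2 + 346) = -55*623/2 = -34265/2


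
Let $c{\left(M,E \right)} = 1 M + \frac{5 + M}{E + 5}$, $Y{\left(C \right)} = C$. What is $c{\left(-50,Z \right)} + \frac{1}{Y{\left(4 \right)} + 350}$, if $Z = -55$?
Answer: $- \frac{43451}{885} \approx -49.097$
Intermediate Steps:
$c{\left(M,E \right)} = M + \frac{5 + M}{5 + E}$
$c{\left(-50,Z \right)} + \frac{1}{Y{\left(4 \right)} + 350} = \frac{5 + 6 \left(-50\right) - -2750}{5 - 55} + \frac{1}{4 + 350} = \frac{5 - 300 + 2750}{-50} + \frac{1}{354} = \left(- \frac{1}{50}\right) 2455 + \frac{1}{354} = - \frac{491}{10} + \frac{1}{354} = - \frac{43451}{885}$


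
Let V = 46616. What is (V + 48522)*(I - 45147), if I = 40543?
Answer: -438015352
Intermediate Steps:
(V + 48522)*(I - 45147) = (46616 + 48522)*(40543 - 45147) = 95138*(-4604) = -438015352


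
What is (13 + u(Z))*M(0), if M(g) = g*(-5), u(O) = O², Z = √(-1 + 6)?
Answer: 0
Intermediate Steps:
Z = √5 ≈ 2.2361
M(g) = -5*g
(13 + u(Z))*M(0) = (13 + (√5)²)*(-5*0) = (13 + 5)*0 = 18*0 = 0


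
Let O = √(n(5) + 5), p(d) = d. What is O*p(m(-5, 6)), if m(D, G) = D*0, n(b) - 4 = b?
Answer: 0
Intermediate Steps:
n(b) = 4 + b
m(D, G) = 0
O = √14 (O = √((4 + 5) + 5) = √(9 + 5) = √14 ≈ 3.7417)
O*p(m(-5, 6)) = √14*0 = 0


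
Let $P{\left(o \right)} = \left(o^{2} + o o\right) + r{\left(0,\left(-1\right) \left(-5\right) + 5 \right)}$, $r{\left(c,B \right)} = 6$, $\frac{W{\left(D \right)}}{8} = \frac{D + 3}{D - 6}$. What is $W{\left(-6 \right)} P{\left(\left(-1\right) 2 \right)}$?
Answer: $28$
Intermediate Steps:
$W{\left(D \right)} = \frac{8 \left(3 + D\right)}{-6 + D}$ ($W{\left(D \right)} = 8 \frac{D + 3}{D - 6} = 8 \frac{3 + D}{-6 + D} = \frac{8 \left(3 + D\right)}{-6 + D}$)
$P{\left(o \right)} = 6 + 2 o^{2}$ ($P{\left(o \right)} = \left(o^{2} + o o\right) + 6 = \left(o^{2} + o^{2}\right) + 6 = 2 o^{2} + 6 = 6 + 2 o^{2}$)
$W{\left(-6 \right)} P{\left(\left(-1\right) 2 \right)} = \frac{8 \left(3 - 6\right)}{-6 - 6} \left(6 + 2 \left(\left(-1\right) 2\right)^{2}\right) = 8 \frac{1}{-12} \left(-3\right) \left(6 + 2 \left(-2\right)^{2}\right) = 8 \left(- \frac{1}{12}\right) \left(-3\right) \left(6 + 2 \cdot 4\right) = 2 \left(6 + 8\right) = 2 \cdot 14 = 28$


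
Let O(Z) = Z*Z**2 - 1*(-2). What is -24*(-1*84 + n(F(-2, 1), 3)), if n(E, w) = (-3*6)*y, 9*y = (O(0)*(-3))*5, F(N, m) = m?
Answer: 576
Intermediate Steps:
O(Z) = 2 + Z**3 (O(Z) = Z**3 + 2 = 2 + Z**3)
y = -10/3 (y = (((2 + 0**3)*(-3))*5)/9 = (((2 + 0)*(-3))*5)/9 = ((2*(-3))*5)/9 = (-6*5)/9 = (1/9)*(-30) = -10/3 ≈ -3.3333)
n(E, w) = 60 (n(E, w) = -3*6*(-10/3) = -18*(-10/3) = 60)
-24*(-1*84 + n(F(-2, 1), 3)) = -24*(-1*84 + 60) = -24*(-84 + 60) = -24*(-24) = 576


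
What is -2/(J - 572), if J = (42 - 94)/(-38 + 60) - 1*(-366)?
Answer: 11/1146 ≈ 0.0095986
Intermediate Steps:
J = 4000/11 (J = -52/22 + 366 = -52*1/22 + 366 = -26/11 + 366 = 4000/11 ≈ 363.64)
-2/(J - 572) = -2/(4000/11 - 572) = -2/(-2292/11) = -11/2292*(-2) = 11/1146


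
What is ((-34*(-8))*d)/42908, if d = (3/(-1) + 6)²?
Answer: 36/631 ≈ 0.057052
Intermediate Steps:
d = 9 (d = (3*(-1) + 6)² = (-3 + 6)² = 3² = 9)
((-34*(-8))*d)/42908 = (-34*(-8)*9)/42908 = (272*9)*(1/42908) = 2448*(1/42908) = 36/631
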